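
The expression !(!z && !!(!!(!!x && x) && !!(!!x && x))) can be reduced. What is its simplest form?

!(!z && !!(!!(!!x && x) && !!(!!x && x)))
= !(!z && !!!!(!!x && x))   — idempotence
= !(!z && !!!!(x && x))   — double negation
= !(!z && !!(x && x))   — double negation
= z || !(x && x)   — De Morgan
= z || !x   — idempotence

z || !x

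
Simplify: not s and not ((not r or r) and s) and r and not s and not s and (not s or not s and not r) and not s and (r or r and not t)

not s and not ((not r or r) and s) and r and not s and not s and (not s or not s and not r) and not s and (r or r and not t)
= not s and not ((not r or r) and s) and r and not s and not s and not s and not s and (r or r and not t)   (absorption)
= not s and not ((not r or r) and s) and r and not s and not s and not s and not s and r   (absorption)
= not s and not ((not r or r) and s) and r and not s and not s and r   (idempotence)
= not s and not s and r and not s and not s and r   (complement / identity)
= not s and not s and r   (idempotence)
= not s and r   (idempotence)

not s and r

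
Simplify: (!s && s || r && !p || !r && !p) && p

(!s && s || r && !p || !r && !p) && p
= (!s && s || !p) && p   [distribution]
= !p && p   [complement / identity]
= false   [complement]

false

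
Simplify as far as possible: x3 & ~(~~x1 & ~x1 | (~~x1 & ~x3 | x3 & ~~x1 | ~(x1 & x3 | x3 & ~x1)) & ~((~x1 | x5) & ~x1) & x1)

x3 & ~(~~x1 & ~x1 | (~~x1 & ~x3 | x3 & ~~x1 | ~(x1 & x3 | x3 & ~x1)) & ~((~x1 | x5) & ~x1) & x1)
= x3 & ~(~~x1 & ~x1 | (~~x1 & ~x3 | x3 & ~~x1 | ~(x1 & x3 | x3 & ~x1)) & ~~x1 & x1)
= x3 & ~(~~x1 & ~x1 | (~~x1 | ~(x1 & x3 | x3 & ~x1)) & ~~x1 & x1)
= x3 & ~(~~x1 & ~x1 | (~~x1 | ~x3) & ~~x1 & x1)
= x3 & ~(~~x1 & ~x1 | ~~x1 & x1)
= x3 & ~~~x1
= x3 & ~x1

x3 & ~x1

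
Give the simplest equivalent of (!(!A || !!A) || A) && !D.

A && !D

(!(!A || !!A) || A) && !D
= (A && !A || A) && !D   [De Morgan]
= A && !D   [complement / identity]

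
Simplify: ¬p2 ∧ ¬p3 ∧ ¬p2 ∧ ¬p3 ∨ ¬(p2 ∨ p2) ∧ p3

¬p2

¬p2 ∧ ¬p3 ∧ ¬p2 ∧ ¬p3 ∨ ¬(p2 ∨ p2) ∧ p3
= ¬p2 ∧ ¬p3 ∨ ¬(p2 ∨ p2) ∧ p3   — idempotence
= ¬p2 ∧ ¬p3 ∨ ¬p2 ∧ p3   — idempotence
= ¬p2   — distribution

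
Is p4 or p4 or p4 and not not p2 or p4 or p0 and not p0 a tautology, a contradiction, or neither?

p4 or p4 or p4 and not not p2 or p4 or p0 and not p0
= p4 or p4 or p4 and p2 or p4 or p0 and not p0   [double negation]
= p4 or p4 or p4 or p0 and not p0   [absorption]
= p4 or p4 or p4   [complement / identity]
= p4 or p4   [idempotence]
= p4   [idempotence]
This depends on p4, so it is not a constant.

neither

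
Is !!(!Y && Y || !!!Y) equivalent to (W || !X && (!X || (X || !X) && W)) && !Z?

No

E1: !!(!Y && Y || !!!Y)
    = !Y && Y || !!!Y   — double negation
    = !!!Y   — complement / identity
    = !Y   — double negation
E2: (W || !X && (!X || (X || !X) && W)) && !Z
    = (W || !X && (!X || W)) && !Z   — complement / identity
    = (W || !X) && !Z   — absorption
These differ: at W=1, X=1, Y=1, Z=0, E1 = 0 but E2 = 1.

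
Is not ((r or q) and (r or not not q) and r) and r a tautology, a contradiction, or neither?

not ((r or q) and (r or not not q) and r) and r
= not ((r or q) and (r or q) and r) and r   (double negation)
= not ((r or q) and r) and r   (idempotence)
= not r and r   (absorption)
= False   (complement)

contradiction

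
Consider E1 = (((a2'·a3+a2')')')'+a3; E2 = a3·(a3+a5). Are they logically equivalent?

No

E1: (((a2'·a3+a2')')')'+a3
    = (((a2')')')'+a3
    = (a2')'+a3
    = a2+a3
E2: a3·(a3+a5)
    = a3
These differ: at a2=1, a3=0, a5=0, E1 = 1 but E2 = 0.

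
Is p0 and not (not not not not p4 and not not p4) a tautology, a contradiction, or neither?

p0 and not (not not not not p4 and not not p4)
= p0 and (not not not p4 or not p4)   — De Morgan
= p0 and (not p4 or not p4)   — double negation
= p0 and not p4   — idempotence
This depends on p0, p4, so it is not a constant.

neither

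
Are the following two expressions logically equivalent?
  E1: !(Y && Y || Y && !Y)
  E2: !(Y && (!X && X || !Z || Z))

Yes

E1: !(Y && Y || Y && !Y)
    = !Y   [distribution]
E2: !(Y && (!X && X || !Z || Z))
    = !(Y && (!Z || Z))   [complement / identity]
    = !Y   [complement / identity]
Both reduce to !Y, so they are equivalent.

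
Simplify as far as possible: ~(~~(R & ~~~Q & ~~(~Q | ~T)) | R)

~(~~(R & ~~~Q & ~~(~Q | ~T)) | R)
= ~(~~(R & ~~~Q & (~Q | ~T)) | R)   (double negation)
= ~(~~(R & ~Q & (~Q | ~T)) | R)   (double negation)
= ~(R & ~Q & (~Q | ~T) | R)   (double negation)
= ~(R & ~Q | R)   (absorption)
= ~R   (absorption)

~R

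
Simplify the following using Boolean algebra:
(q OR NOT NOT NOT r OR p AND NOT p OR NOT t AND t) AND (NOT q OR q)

q OR NOT r

(q OR NOT NOT NOT r OR p AND NOT p OR NOT t AND t) AND (NOT q OR q)
= (q OR NOT NOT NOT r OR p AND NOT p) AND (NOT q OR q)   [complement / identity]
= (q OR NOT r OR p AND NOT p) AND (NOT q OR q)   [double negation]
= (q OR NOT r) AND (NOT q OR q)   [complement / identity]
= q OR NOT r   [complement / identity]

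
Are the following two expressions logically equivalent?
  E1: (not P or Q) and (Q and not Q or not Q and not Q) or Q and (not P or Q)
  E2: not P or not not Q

E1: (not P or Q) and (Q and not Q or not Q and not Q) or Q and (not P or Q)
    = (not P or Q) and not Q or Q and (not P or Q)
    = not P or Q
E2: not P or not not Q
    = not P or Q
Both reduce to not P or Q, so they are equivalent.

Yes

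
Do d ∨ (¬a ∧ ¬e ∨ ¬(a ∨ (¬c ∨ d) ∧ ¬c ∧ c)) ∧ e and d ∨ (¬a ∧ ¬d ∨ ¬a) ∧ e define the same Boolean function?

Yes

E1: d ∨ (¬a ∧ ¬e ∨ ¬(a ∨ (¬c ∨ d) ∧ ¬c ∧ c)) ∧ e
    = d ∨ (¬a ∧ ¬e ∨ ¬(a ∨ ¬c ∧ c)) ∧ e   [absorption]
    = d ∨ (¬a ∧ ¬e ∨ ¬a) ∧ e   [complement / identity]
    = d ∨ ¬a ∧ e   [absorption]
E2: d ∨ (¬a ∧ ¬d ∨ ¬a) ∧ e
    = d ∨ ¬a ∧ e   [absorption]
Both reduce to d ∨ ¬a ∧ e, so they are equivalent.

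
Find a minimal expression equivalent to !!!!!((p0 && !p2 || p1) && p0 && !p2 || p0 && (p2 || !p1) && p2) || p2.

!!!!!((p0 && !p2 || p1) && p0 && !p2 || p0 && (p2 || !p1) && p2) || p2
= !!!!!(p0 && !p2 || p0 && (p2 || !p1) && p2) || p2   (absorption)
= !!!(p0 && !p2 || p0 && (p2 || !p1) && p2) || p2   (double negation)
= !!!(p0 && !p2 || p0 && p2) || p2   (absorption)
= !!!p0 || p2   (distribution)
= !p0 || p2   (double negation)

!p0 || p2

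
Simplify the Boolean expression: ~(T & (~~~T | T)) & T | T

~(T & (~~~T | T)) & T | T
= ~(T & (~T | T)) & T | T   [double negation]
= ~T & T | T   [complement / identity]
= T   [complement / identity]

T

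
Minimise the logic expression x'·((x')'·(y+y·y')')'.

x'

x'·((x')'·(y+y·y')')'
= x'·((x')'·y')'   [complement / identity]
= x'·(x'+y)   [De Morgan]
= x'   [absorption]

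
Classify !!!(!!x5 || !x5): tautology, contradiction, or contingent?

contradiction

!!!(!!x5 || !x5)
= !!(!x5 && x5)   [De Morgan]
= !x5 && x5   [double negation]
= false   [complement]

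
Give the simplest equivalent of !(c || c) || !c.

!c

!(c || c) || !c
= !c || !c   — idempotence
= !c   — idempotence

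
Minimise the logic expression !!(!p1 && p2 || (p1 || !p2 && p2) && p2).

p2

!!(!p1 && p2 || (p1 || !p2 && p2) && p2)
= !!(!p1 && p2 || p1 && p2)
= !p1 && p2 || p1 && p2
= p2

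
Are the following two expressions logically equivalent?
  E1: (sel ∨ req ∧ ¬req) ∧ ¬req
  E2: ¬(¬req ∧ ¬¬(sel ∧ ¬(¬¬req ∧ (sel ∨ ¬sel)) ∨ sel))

E1: (sel ∨ req ∧ ¬req) ∧ ¬req
    = sel ∧ ¬req
E2: ¬(¬req ∧ ¬¬(sel ∧ ¬(¬¬req ∧ (sel ∨ ¬sel)) ∨ sel))
    = ¬(¬req ∧ ¬¬(sel ∧ ¬¬¬req ∨ sel))
    = ¬(¬req ∧ ¬¬(sel ∧ ¬req ∨ sel))
    = req ∨ ¬(sel ∧ ¬req ∨ sel)
    = req ∨ ¬sel
These differ: at req=1, sel=0, E1 = 0 but E2 = 1.

No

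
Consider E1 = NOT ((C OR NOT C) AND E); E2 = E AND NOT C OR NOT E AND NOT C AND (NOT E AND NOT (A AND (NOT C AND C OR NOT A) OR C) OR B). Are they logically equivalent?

No

E1: NOT ((C OR NOT C) AND E)
    = NOT E   [complement / identity]
E2: E AND NOT C OR NOT E AND NOT C AND (NOT E AND NOT (A AND (NOT C AND C OR NOT A) OR C) OR B)
    = E AND NOT C OR NOT E AND NOT C AND (NOT E AND NOT (A AND NOT A OR C) OR B)   [complement / identity]
    = E AND NOT C OR NOT E AND NOT C AND (NOT E AND NOT C OR B)   [complement / identity]
    = E AND NOT C OR NOT E AND NOT C   [absorption]
    = NOT C   [distribution]
These differ: at A=0, B=1, C=1, E=0, E1 = 1 but E2 = 0.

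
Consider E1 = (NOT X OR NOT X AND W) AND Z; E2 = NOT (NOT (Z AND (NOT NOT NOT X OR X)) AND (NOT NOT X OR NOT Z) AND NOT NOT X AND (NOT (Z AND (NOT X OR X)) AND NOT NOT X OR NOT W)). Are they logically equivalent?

E1: (NOT X OR NOT X AND W) AND Z
    = NOT X AND Z
E2: NOT (NOT (Z AND (NOT NOT NOT X OR X)) AND (NOT NOT X OR NOT Z) AND NOT NOT X AND (NOT (Z AND (NOT X OR X)) AND NOT NOT X OR NOT W))
    = NOT (NOT (Z AND (NOT NOT NOT X OR X)) AND NOT NOT X AND (NOT (Z AND (NOT X OR X)) AND NOT NOT X OR NOT W))
    = NOT (NOT (Z AND (NOT X OR X)) AND NOT NOT X AND (NOT (Z AND (NOT X OR X)) AND NOT NOT X OR NOT W))
    = NOT (NOT (Z AND (NOT X OR X)) AND NOT NOT X)
    = NOT (NOT Z AND NOT NOT X)
    = Z OR NOT X
These differ: at W=1, X=0, Z=0, E1 = 0 but E2 = 1.

No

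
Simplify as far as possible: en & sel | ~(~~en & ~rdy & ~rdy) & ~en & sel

en & sel | ~(~~en & ~rdy & ~rdy) & ~en & sel
= en & sel | ~(~~en & ~rdy) & ~en & sel   — idempotence
= en & sel | (~en | rdy) & ~en & sel   — De Morgan
= en & sel | ~en & sel   — absorption
= sel   — distribution

sel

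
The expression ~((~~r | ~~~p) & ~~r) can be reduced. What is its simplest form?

~r

~((~~r | ~~~p) & ~~r)
= ~((~~r | ~p) & ~~r)   [double negation]
= ~~~r   [absorption]
= ~r   [double negation]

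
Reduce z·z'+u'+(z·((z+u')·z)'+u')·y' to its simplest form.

z·z'+u'+(z·((z+u')·z)'+u')·y'
= z·z'+u'+(z·z'+u')·y'   — absorption
= z·z'+u'   — absorption
= u'   — complement / identity

u'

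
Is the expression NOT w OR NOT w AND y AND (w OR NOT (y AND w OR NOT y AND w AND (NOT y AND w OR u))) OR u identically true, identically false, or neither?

neither

NOT w OR NOT w AND y AND (w OR NOT (y AND w OR NOT y AND w AND (NOT y AND w OR u))) OR u
= NOT w OR NOT w AND y AND (w OR NOT (y AND w OR NOT y AND w)) OR u   — absorption
= NOT w OR NOT w AND y AND (w OR NOT w) OR u   — distribution
= NOT w OR NOT w AND y OR u   — complement / identity
= NOT w OR u   — absorption
This depends on u, w, so it is not a constant.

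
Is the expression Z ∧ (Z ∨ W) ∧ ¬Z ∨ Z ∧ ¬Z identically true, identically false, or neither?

identically false

Z ∧ (Z ∨ W) ∧ ¬Z ∨ Z ∧ ¬Z
= Z ∧ ¬Z ∨ Z ∧ ¬Z   (absorption)
= Z ∧ ¬Z   (idempotence)
= False   (complement)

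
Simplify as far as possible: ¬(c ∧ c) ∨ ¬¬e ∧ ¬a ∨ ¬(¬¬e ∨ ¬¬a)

¬c ∨ ¬a

¬(c ∧ c) ∨ ¬¬e ∧ ¬a ∨ ¬(¬¬e ∨ ¬¬a)
= ¬(c ∧ c) ∨ e ∧ ¬a ∨ ¬(¬¬e ∨ ¬¬a)   — double negation
= ¬(c ∧ c) ∨ e ∧ ¬a ∨ ¬e ∧ ¬a   — De Morgan
= ¬(c ∧ c) ∨ ¬a   — distribution
= ¬c ∨ ¬a   — idempotence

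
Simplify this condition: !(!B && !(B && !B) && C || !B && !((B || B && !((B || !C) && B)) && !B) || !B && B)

B

!(!B && !(B && !B) && C || !B && !((B || B && !((B || !C) && B)) && !B) || !B && B)
= !(!B && !(B && !B) && C || !B && !((B || B && !B) && !B) || !B && B)   — absorption
= !(!B && !(B && !B) && C || !B && !(B && !B) || !B && B)   — complement / identity
= !(!B && !(B && !B) && C || !B && !(B && !B))   — complement / identity
= !(!B && !(B && !B))   — absorption
= B || B && !B   — De Morgan
= B   — complement / identity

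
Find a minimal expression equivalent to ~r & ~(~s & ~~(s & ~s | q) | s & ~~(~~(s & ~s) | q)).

~r & ~(~s & ~~(s & ~s | q) | s & ~~(~~(s & ~s) | q))
= ~r & ~(~s & ~~(s & ~s | q) | s & ~~(s & ~s | q))   — double negation
= ~r & ~~~(s & ~s | q)   — distribution
= ~r & ~~~q   — complement / identity
= ~r & ~q   — double negation

~r & ~q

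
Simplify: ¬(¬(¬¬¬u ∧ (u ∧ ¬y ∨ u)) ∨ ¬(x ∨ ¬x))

False

¬(¬(¬¬¬u ∧ (u ∧ ¬y ∨ u)) ∨ ¬(x ∨ ¬x))
= ¬(¬(¬u ∧ (u ∧ ¬y ∨ u)) ∨ ¬(x ∨ ¬x))   — double negation
= ¬(¬(¬u ∧ u) ∨ ¬(x ∨ ¬x))   — absorption
= ¬u ∧ u ∧ (x ∨ ¬x)   — De Morgan
= ¬u ∧ u   — complement / identity
= False   — complement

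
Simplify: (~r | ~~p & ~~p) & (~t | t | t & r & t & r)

(~r | ~~p & ~~p) & (~t | t | t & r & t & r)
= (~r | ~~p) & (~t | t | t & r & t & r)   (idempotence)
= (~r | ~~p) & (~t | t | t & r)   (idempotence)
= (~r | ~~p) & (~t | t)   (absorption)
= (~r | p) & (~t | t)   (double negation)
= ~r | p   (complement / identity)

~r | p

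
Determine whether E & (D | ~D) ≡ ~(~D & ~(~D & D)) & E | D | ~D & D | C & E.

No

E1: E & (D | ~D)
    = E
E2: ~(~D & ~(~D & D)) & E | D | ~D & D | C & E
    = (D | ~D & D) & E | D | ~D & D | C & E
    = D | ~D & D | C & E
    = D | C & E
These differ: at C=1, D=1, E=0, E1 = 0 but E2 = 1.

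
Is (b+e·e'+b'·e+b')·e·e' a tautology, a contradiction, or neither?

(b+e·e'+b'·e+b')·e·e'
= (b+b'·e+b')·e·e'
= (b+b')·e·e'
= e·e'
= 0

contradiction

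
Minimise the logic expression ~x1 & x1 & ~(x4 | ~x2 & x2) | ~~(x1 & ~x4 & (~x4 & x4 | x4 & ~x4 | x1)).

~x1 & x1 & ~(x4 | ~x2 & x2) | ~~(x1 & ~x4 & (~x4 & x4 | x4 & ~x4 | x1))
= ~x1 & x1 & ~(x4 | ~x2 & x2) | ~~(x1 & ~x4 & (x4 & ~x4 | x1))   [complement / identity]
= ~x1 & x1 & ~(x4 | ~x2 & x2) | ~~(x1 & ~x4 & x1)   [complement / identity]
= ~x1 & x1 & ~x4 | ~~(x1 & ~x4 & x1)   [complement / identity]
= ~x1 & x1 & ~x4 | x1 & ~x4 & x1   [double negation]
= x1 & ~x4   [distribution]

x1 & ~x4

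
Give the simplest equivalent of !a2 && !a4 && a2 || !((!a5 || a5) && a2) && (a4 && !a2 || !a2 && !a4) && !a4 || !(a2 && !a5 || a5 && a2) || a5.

!a2 || a5

!a2 && !a4 && a2 || !((!a5 || a5) && a2) && (a4 && !a2 || !a2 && !a4) && !a4 || !(a2 && !a5 || a5 && a2) || a5
= !a2 && !a4 && a2 || !((!a5 || a5) && a2) && (a4 && !a2 || !a2 && !a4) && !a4 || !a2 || a5   (distribution)
= !a2 && !a4 && a2 || !a2 && (a4 && !a2 || !a2 && !a4) && !a4 || !a2 || a5   (complement / identity)
= !a2 && !a4 && a2 || !a2 && !a2 && !a4 || !a2 || a5   (distribution)
= !a2 && !a4 || !a2 || a5   (distribution)
= !a2 || a5   (absorption)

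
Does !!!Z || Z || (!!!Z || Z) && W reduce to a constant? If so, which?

!!!Z || Z || (!!!Z || Z) && W
= !!!Z || Z   (absorption)
= !Z || Z   (double negation)
= true   (complement)

yes, True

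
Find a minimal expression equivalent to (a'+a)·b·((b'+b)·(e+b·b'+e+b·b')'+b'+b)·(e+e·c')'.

(a'+a)·b·((b'+b)·(e+b·b'+e+b·b')'+b'+b)·(e+e·c')'
= (a'+a)·b·((b'+b)·(e+b·b')'+b'+b)·(e+e·c')'   (idempotence)
= (a'+a)·b·((b'+b)·e'+b'+b)·(e+e·c')'   (complement / identity)
= (a'+a)·b·(b'+b)·(e+e·c')'   (absorption)
= (a'+a)·b·(e+e·c')'   (complement / identity)
= b·(e+e·c')'   (complement / identity)
= b·e'   (absorption)

b·e'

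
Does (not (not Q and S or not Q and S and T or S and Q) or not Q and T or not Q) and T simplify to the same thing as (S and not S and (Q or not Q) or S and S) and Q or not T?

No

E1: (not (not Q and S or not Q and S and T or S and Q) or not Q and T or not Q) and T
    = (not (not Q and S or S and Q) or not Q and T or not Q) and T   — absorption
    = (not S or not Q and T or not Q) and T   — distribution
    = (not S or not Q) and T   — absorption
E2: (S and not S and (Q or not Q) or S and S) and Q or not T
    = (S and not S or S and S) and Q or not T   — complement / identity
    = S and Q or not T   — distribution
These differ: at Q=0, S=1, T=0, E1 = 0 but E2 = 1.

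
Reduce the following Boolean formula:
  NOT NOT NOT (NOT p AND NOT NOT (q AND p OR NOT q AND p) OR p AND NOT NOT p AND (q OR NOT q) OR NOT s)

NOT p AND s

NOT NOT NOT (NOT p AND NOT NOT (q AND p OR NOT q AND p) OR p AND NOT NOT p AND (q OR NOT q) OR NOT s)
= NOT NOT NOT (NOT p AND NOT NOT p OR p AND NOT NOT p AND (q OR NOT q) OR NOT s)
= NOT NOT NOT (NOT p AND NOT NOT p OR p AND NOT NOT p OR NOT s)
= NOT NOT NOT (NOT NOT p OR NOT s)
= NOT (NOT NOT p OR NOT s)
= NOT p AND s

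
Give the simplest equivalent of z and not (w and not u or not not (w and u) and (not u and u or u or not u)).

z and not w

z and not (w and not u or not not (w and u) and (not u and u or u or not u))
= z and not (w and not u or not not (w and u) and (u or not u))   (complement / identity)
= z and not (w and not u or w and u and (u or not u))   (double negation)
= z and not (w and not u or w and u)   (complement / identity)
= z and not w   (distribution)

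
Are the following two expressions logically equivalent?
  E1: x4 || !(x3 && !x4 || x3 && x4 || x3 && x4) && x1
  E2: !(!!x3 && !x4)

No

E1: x4 || !(x3 && !x4 || x3 && x4 || x3 && x4) && x1
    = x4 || !(x3 && !x4 || x3 && x4) && x1   [idempotence]
    = x4 || !x3 && x1   [distribution]
E2: !(!!x3 && !x4)
    = !x3 || x4   [De Morgan]
These differ: at x1=0, x3=0, x4=0, E1 = 0 but E2 = 1.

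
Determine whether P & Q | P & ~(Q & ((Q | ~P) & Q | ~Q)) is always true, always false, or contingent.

contingent

P & Q | P & ~(Q & ((Q | ~P) & Q | ~Q))
= P & Q | P & ~(Q & (Q | ~Q))   [absorption]
= P & Q | P & ~Q   [complement / identity]
= P   [distribution]
This depends on P, so it is not a constant.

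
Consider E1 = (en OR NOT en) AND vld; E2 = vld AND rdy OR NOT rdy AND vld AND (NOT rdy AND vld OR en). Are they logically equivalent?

Yes

E1: (en OR NOT en) AND vld
    = vld
E2: vld AND rdy OR NOT rdy AND vld AND (NOT rdy AND vld OR en)
    = vld AND rdy OR NOT rdy AND vld
    = vld
Both reduce to vld, so they are equivalent.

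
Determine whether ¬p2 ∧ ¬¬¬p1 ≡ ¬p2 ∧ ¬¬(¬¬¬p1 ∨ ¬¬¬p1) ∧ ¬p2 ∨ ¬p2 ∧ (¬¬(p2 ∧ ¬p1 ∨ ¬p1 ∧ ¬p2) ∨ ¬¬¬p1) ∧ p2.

Yes

E1: ¬p2 ∧ ¬¬¬p1
    = ¬p2 ∧ ¬p1   (double negation)
E2: ¬p2 ∧ ¬¬(¬¬¬p1 ∨ ¬¬¬p1) ∧ ¬p2 ∨ ¬p2 ∧ (¬¬(p2 ∧ ¬p1 ∨ ¬p1 ∧ ¬p2) ∨ ¬¬¬p1) ∧ p2
    = ¬p2 ∧ ¬¬(¬¬¬p1 ∨ ¬¬¬p1) ∧ ¬p2 ∨ ¬p2 ∧ (¬¬¬p1 ∨ ¬¬¬p1) ∧ p2   (distribution)
    = ¬p2 ∧ (¬¬¬p1 ∨ ¬¬¬p1) ∧ ¬p2 ∨ ¬p2 ∧ (¬¬¬p1 ∨ ¬¬¬p1) ∧ p2   (double negation)
    = ¬p2 ∧ (¬¬¬p1 ∨ ¬¬¬p1)   (distribution)
    = ¬p2 ∧ ¬¬¬p1   (idempotence)
    = ¬p2 ∧ ¬p1   (double negation)
Both reduce to ¬p2 ∧ ¬p1, so they are equivalent.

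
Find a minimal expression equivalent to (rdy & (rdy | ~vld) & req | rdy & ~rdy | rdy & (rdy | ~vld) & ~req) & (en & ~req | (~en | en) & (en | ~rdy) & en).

rdy & en

(rdy & (rdy | ~vld) & req | rdy & ~rdy | rdy & (rdy | ~vld) & ~req) & (en & ~req | (~en | en) & (en | ~rdy) & en)
= (rdy & (rdy | ~vld) & req | rdy & ~rdy | rdy & (rdy | ~vld) & ~req) & (en & ~req | (~en | en) & en)   (absorption)
= (rdy & (rdy | ~vld) & req | rdy & ~rdy | rdy & (rdy | ~vld) & ~req) & (en & ~req | en)   (complement / identity)
= (rdy & (rdy | ~vld) & req | rdy & ~rdy | rdy & (rdy | ~vld) & ~req) & en   (absorption)
= (rdy & (rdy | ~vld) & req | rdy & (rdy | ~vld) & ~req) & en   (complement / identity)
= rdy & (rdy | ~vld) & en   (distribution)
= rdy & en   (absorption)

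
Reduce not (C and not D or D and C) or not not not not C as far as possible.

not (C and not D or D and C) or not not not not C
= not C or not not not not C   — distribution
= not C or not not C   — double negation
= not C or C   — double negation
= True   — complement

True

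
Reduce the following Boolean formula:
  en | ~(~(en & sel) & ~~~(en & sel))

en | ~(~(en & sel) & ~~~(en & sel))
= en | ~(~(en & sel) & ~(en & sel))   — double negation
= en | en & sel | en & sel   — De Morgan
= en | en & sel   — idempotence
= en   — absorption

en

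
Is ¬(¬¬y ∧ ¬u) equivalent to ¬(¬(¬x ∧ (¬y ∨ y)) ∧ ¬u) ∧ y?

No

E1: ¬(¬¬y ∧ ¬u)
    = ¬y ∨ u   — De Morgan
E2: ¬(¬(¬x ∧ (¬y ∨ y)) ∧ ¬u) ∧ y
    = (¬x ∧ (¬y ∨ y) ∨ u) ∧ y   — De Morgan
    = (¬x ∨ u) ∧ y   — complement / identity
These differ: at u=0, x=1, y=0, E1 = 1 but E2 = 0.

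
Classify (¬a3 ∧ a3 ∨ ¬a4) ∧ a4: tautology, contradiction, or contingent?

(¬a3 ∧ a3 ∨ ¬a4) ∧ a4
= ¬a4 ∧ a4
= False

contradiction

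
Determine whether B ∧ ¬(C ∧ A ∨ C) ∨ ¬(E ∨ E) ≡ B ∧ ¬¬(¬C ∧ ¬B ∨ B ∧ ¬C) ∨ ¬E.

Yes

E1: B ∧ ¬(C ∧ A ∨ C) ∨ ¬(E ∨ E)
    = B ∧ ¬C ∨ ¬(E ∨ E)   — absorption
    = B ∧ ¬C ∨ ¬E   — idempotence
E2: B ∧ ¬¬(¬C ∧ ¬B ∨ B ∧ ¬C) ∨ ¬E
    = B ∧ ¬¬¬C ∨ ¬E   — distribution
    = B ∧ ¬C ∨ ¬E   — double negation
Both reduce to B ∧ ¬C ∨ ¬E, so they are equivalent.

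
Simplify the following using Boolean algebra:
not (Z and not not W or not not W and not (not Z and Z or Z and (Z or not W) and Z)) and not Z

not (Z and not not W or not not W and not (not Z and Z or Z and (Z or not W) and Z)) and not Z
= not (Z and not not W or not not W and not (not Z and Z or Z and Z)) and not Z   (absorption)
= not (Z and not not W or not not W and not Z) and not Z   (distribution)
= not not not W and not Z   (distribution)
= not W and not Z   (double negation)

not W and not Z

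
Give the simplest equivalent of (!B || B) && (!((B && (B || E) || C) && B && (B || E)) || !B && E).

(!B || B) && (!((B && (B || E) || C) && B && (B || E)) || !B && E)
= !((B && (B || E) || C) && B && (B || E)) || !B && E   — complement / identity
= !(B && (B || E)) || !B && E   — absorption
= !B || !B && E   — absorption
= !B   — absorption

!B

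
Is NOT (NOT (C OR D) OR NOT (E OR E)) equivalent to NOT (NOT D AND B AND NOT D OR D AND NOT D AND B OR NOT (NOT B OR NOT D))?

No

E1: NOT (NOT (C OR D) OR NOT (E OR E))
    = (C OR D) AND (E OR E)   — De Morgan
    = (C OR D) AND E   — idempotence
E2: NOT (NOT D AND B AND NOT D OR D AND NOT D AND B OR NOT (NOT B OR NOT D))
    = NOT (NOT D AND B OR NOT (NOT B OR NOT D))   — distribution
    = NOT (NOT D AND B OR B AND D)   — De Morgan
    = NOT B   — distribution
These differ: at B=0, C=0, D=0, E=0, E1 = 0 but E2 = 1.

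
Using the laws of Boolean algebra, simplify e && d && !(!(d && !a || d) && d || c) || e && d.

e && d

e && d && !(!(d && !a || d) && d || c) || e && d
= e && d && !(!d && d || c) || e && d   — absorption
= e && d && !c || e && d   — complement / identity
= e && d   — absorption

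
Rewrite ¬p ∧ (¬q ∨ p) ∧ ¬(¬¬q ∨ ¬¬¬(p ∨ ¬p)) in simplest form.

¬p ∧ ¬q

¬p ∧ (¬q ∨ p) ∧ ¬(¬¬q ∨ ¬¬¬(p ∨ ¬p))
= ¬p ∧ (¬q ∨ p) ∧ ¬(¬¬q ∨ ¬(p ∨ ¬p))   — double negation
= ¬p ∧ (¬q ∨ p) ∧ ¬q ∧ (p ∨ ¬p)   — De Morgan
= ¬p ∧ (¬q ∨ p) ∧ ¬q   — complement / identity
= ¬p ∧ ¬q   — absorption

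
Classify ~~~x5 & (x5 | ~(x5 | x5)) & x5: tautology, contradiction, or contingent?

contradiction

~~~x5 & (x5 | ~(x5 | x5)) & x5
= ~~~x5 & (x5 | ~x5) & x5   [idempotence]
= ~~~x5 & x5   [complement / identity]
= ~x5 & x5   [double negation]
= 0   [complement]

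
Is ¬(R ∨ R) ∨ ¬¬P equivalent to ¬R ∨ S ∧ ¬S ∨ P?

Yes

E1: ¬(R ∨ R) ∨ ¬¬P
    = ¬R ∨ ¬¬P   [idempotence]
    = ¬R ∨ P   [double negation]
E2: ¬R ∨ S ∧ ¬S ∨ P
    = ¬R ∨ P   [complement / identity]
Both reduce to ¬R ∨ P, so they are equivalent.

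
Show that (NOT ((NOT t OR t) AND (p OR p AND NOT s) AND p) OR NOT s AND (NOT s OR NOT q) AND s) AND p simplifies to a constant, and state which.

FALSE

(NOT ((NOT t OR t) AND (p OR p AND NOT s) AND p) OR NOT s AND (NOT s OR NOT q) AND s) AND p
= (NOT ((NOT t OR t) AND (p OR p AND NOT s) AND p) OR NOT s AND s) AND p   (absorption)
= NOT ((NOT t OR t) AND (p OR p AND NOT s) AND p) AND p   (complement / identity)
= NOT ((NOT t OR t) AND p AND p) AND p   (absorption)
= NOT (p AND p) AND p   (complement / identity)
= NOT p AND p   (idempotence)
= FALSE   (complement)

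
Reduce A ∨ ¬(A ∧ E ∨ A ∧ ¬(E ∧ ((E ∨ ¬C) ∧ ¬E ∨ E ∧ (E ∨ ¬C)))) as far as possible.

A ∨ ¬(A ∧ E ∨ A ∧ ¬(E ∧ ((E ∨ ¬C) ∧ ¬E ∨ E ∧ (E ∨ ¬C))))
= A ∨ ¬(A ∧ E ∨ A ∧ ¬(E ∧ (E ∨ ¬C)))   [distribution]
= A ∨ ¬(A ∧ E ∨ A ∧ ¬E)   [absorption]
= A ∨ ¬A   [distribution]
= True   [complement]

True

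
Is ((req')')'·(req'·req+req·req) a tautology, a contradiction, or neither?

((req')')'·(req'·req+req·req)
= req'·(req'·req+req·req)   — double negation
= req'·req   — distribution
= 0   — complement

contradiction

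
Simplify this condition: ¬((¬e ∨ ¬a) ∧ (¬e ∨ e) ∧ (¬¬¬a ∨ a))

e ∧ a

¬((¬e ∨ ¬a) ∧ (¬e ∨ e) ∧ (¬¬¬a ∨ a))
= ¬((¬e ∨ ¬a) ∧ (¬e ∨ e) ∧ (¬a ∨ a))   (double negation)
= ¬((¬e ∨ ¬a) ∧ (¬a ∨ a))   (complement / identity)
= ¬(¬e ∨ ¬a)   (complement / identity)
= e ∧ a   (De Morgan)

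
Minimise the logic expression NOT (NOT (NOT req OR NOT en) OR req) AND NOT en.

NOT (NOT (NOT req OR NOT en) OR req) AND NOT en
= NOT (req AND en OR req) AND NOT en
= NOT req AND NOT en

NOT req AND NOT en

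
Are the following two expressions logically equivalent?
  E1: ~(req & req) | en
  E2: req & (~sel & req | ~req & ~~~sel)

E1: ~(req & req) | en
    = ~req | en   — idempotence
E2: req & (~sel & req | ~req & ~~~sel)
    = req & (~sel & req | ~req & ~sel)   — double negation
    = req & ~sel   — distribution
These differ: at en=1, req=0, sel=1, E1 = 1 but E2 = 0.

No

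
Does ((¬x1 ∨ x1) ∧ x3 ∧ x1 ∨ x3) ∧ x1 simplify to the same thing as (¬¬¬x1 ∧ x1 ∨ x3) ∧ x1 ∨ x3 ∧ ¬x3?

Yes

E1: ((¬x1 ∨ x1) ∧ x3 ∧ x1 ∨ x3) ∧ x1
    = (x3 ∧ x1 ∨ x3) ∧ x1   — complement / identity
    = x3 ∧ x1   — absorption
E2: (¬¬¬x1 ∧ x1 ∨ x3) ∧ x1 ∨ x3 ∧ ¬x3
    = (¬x1 ∧ x1 ∨ x3) ∧ x1 ∨ x3 ∧ ¬x3   — double negation
    = x3 ∧ x1 ∨ x3 ∧ ¬x3   — complement / identity
    = x3 ∧ x1   — complement / identity
Both reduce to x3 ∧ x1, so they are equivalent.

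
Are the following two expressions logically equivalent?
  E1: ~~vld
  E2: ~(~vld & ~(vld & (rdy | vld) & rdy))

E1: ~~vld
    = vld   — double negation
E2: ~(~vld & ~(vld & (rdy | vld) & rdy))
    = ~(~vld & ~(vld & rdy))   — absorption
    = vld | vld & rdy   — De Morgan
    = vld   — absorption
Both reduce to vld, so they are equivalent.

Yes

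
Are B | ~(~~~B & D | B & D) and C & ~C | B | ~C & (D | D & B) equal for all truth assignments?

E1: B | ~(~~~B & D | B & D)
    = B | ~(~B & D | B & D)
    = B | ~D
E2: C & ~C | B | ~C & (D | D & B)
    = B | ~C & (D | D & B)
    = B | ~C & D
These differ: at B=0, C=1, D=0, E1 = 1 but E2 = 0.

No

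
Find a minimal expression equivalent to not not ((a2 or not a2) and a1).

not not ((a2 or not a2) and a1)
= (a2 or not a2) and a1   — double negation
= a1   — complement / identity

a1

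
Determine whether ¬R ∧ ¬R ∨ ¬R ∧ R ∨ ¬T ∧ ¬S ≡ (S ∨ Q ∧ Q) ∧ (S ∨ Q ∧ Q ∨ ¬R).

E1: ¬R ∧ ¬R ∨ ¬R ∧ R ∨ ¬T ∧ ¬S
    = ¬R ∨ ¬T ∧ ¬S
E2: (S ∨ Q ∧ Q) ∧ (S ∨ Q ∧ Q ∨ ¬R)
    = S ∨ Q ∧ Q
    = S ∨ Q
These differ: at Q=0, R=1, S=0, T=0, E1 = 1 but E2 = 0.

No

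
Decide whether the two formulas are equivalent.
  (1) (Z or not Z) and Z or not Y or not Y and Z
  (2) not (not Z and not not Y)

Yes

E1: (Z or not Z) and Z or not Y or not Y and Z
    = (Z or not Z) and Z or not Y   — absorption
    = Z or not Y   — complement / identity
E2: not (not Z and not not Y)
    = Z or not Y   — De Morgan
Both reduce to Z or not Y, so they are equivalent.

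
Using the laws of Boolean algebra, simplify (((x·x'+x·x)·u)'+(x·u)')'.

x·u

(((x·x'+x·x)·u)'+(x·u)')'
= ((x·u)'+(x·u)')'
= x·u·x·u
= x·u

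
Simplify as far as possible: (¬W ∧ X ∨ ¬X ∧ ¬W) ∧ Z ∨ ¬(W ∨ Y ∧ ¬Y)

(¬W ∧ X ∨ ¬X ∧ ¬W) ∧ Z ∨ ¬(W ∨ Y ∧ ¬Y)
= ¬W ∧ Z ∨ ¬(W ∨ Y ∧ ¬Y)
= ¬W ∧ Z ∨ ¬W
= ¬W

¬W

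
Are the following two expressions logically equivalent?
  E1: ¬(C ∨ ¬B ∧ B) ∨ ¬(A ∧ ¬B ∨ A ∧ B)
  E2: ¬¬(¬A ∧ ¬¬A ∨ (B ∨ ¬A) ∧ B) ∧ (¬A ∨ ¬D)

E1: ¬(C ∨ ¬B ∧ B) ∨ ¬(A ∧ ¬B ∨ A ∧ B)
    = ¬C ∨ ¬(A ∧ ¬B ∨ A ∧ B)
    = ¬C ∨ ¬A
E2: ¬¬(¬A ∧ ¬¬A ∨ (B ∨ ¬A) ∧ B) ∧ (¬A ∨ ¬D)
    = ¬¬(¬A ∧ A ∨ (B ∨ ¬A) ∧ B) ∧ (¬A ∨ ¬D)
    = ¬¬(¬A ∧ A ∨ B) ∧ (¬A ∨ ¬D)
    = ¬¬B ∧ (¬A ∨ ¬D)
    = B ∧ (¬A ∨ ¬D)
These differ: at A=1, B=0, C=0, D=1, E1 = 1 but E2 = 0.

No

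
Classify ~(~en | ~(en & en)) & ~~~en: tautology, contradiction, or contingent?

~(~en | ~(en & en)) & ~~~en
= ~(~en | ~en) & ~~~en
= ~~en & ~~~en
= en & ~~~en
= en & ~en
= 0

contradiction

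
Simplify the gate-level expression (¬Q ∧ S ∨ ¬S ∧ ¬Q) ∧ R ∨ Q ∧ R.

(¬Q ∧ S ∨ ¬S ∧ ¬Q) ∧ R ∨ Q ∧ R
= ¬Q ∧ R ∨ Q ∧ R   [distribution]
= R   [distribution]

R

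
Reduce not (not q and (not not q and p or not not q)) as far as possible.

not (not q and (not not q and p or not not q))
= not (not q and not not q)   [absorption]
= q or not q   [De Morgan]
= True   [complement]

True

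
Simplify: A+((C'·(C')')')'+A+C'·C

A+((C'·(C')')')'+A+C'·C
= A+C'·(C')'+A+C'·C   (double negation)
= A+C'·C+A+C'·C   (double negation)
= A+C'·C   (idempotence)
= A   (complement / identity)

A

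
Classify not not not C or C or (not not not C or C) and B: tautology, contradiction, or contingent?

tautology

not not not C or C or (not not not C or C) and B
= not not not C or C   — absorption
= not C or C   — double negation
= True   — complement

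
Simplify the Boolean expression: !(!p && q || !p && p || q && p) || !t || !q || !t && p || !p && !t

!q || !t

!(!p && q || !p && p || q && p) || !t || !q || !t && p || !p && !t
= !(!p && q || q && p) || !t || !q || !t && p || !p && !t   (complement / identity)
= !(!p && q || q && p) || !t || !q || !t   (distribution)
= !q || !t || !q || !t   (distribution)
= !q || !t   (idempotence)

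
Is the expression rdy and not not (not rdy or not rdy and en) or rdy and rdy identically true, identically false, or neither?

rdy and not not (not rdy or not rdy and en) or rdy and rdy
= rdy and not not not rdy or rdy and rdy   — absorption
= rdy and not rdy or rdy and rdy   — double negation
= rdy   — distribution
This depends on rdy, so it is not a constant.

neither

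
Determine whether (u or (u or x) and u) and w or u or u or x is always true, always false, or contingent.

contingent

(u or (u or x) and u) and w or u or u or x
= (u or u) and w or u or u or x   (absorption)
= u or u or x   (absorption)
= u or x   (idempotence)
This depends on u, x, so it is not a constant.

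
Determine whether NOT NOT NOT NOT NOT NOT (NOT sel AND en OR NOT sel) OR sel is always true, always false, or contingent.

NOT NOT NOT NOT NOT NOT (NOT sel AND en OR NOT sel) OR sel
= NOT NOT NOT NOT (NOT sel AND en OR NOT sel) OR sel   — double negation
= NOT NOT NOT NOT NOT sel OR sel   — absorption
= NOT NOT NOT sel OR sel   — double negation
= NOT sel OR sel   — double negation
= TRUE   — complement

always true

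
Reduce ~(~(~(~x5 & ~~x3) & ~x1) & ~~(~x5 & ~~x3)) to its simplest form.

~(~(~(~x5 & ~~x3) & ~x1) & ~~(~x5 & ~~x3))
= ~(~(~(~x5 & ~~x3) & ~x1) & ~x5 & ~~x3)   [double negation]
= ~((~x5 & ~~x3 | x1) & ~x5 & ~~x3)   [De Morgan]
= ~(~x5 & ~~x3)   [absorption]
= x5 | ~x3   [De Morgan]

x5 | ~x3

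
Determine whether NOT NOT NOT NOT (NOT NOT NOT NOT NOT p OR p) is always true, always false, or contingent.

NOT NOT NOT NOT (NOT NOT NOT NOT NOT p OR p)
= NOT NOT (NOT NOT NOT NOT NOT p OR p)   [double negation]
= NOT NOT (NOT NOT NOT p OR p)   [double negation]
= NOT NOT (NOT p OR p)   [double negation]
= NOT p OR p   [double negation]
= TRUE   [complement]

always true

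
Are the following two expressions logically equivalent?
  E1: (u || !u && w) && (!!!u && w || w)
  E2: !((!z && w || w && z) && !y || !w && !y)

No

E1: (u || !u && w) && (!!!u && w || w)
    = (u || !u && w) && (!u && w || w)   (double negation)
    = u && w || !u && w   (distribution)
    = w   (distribution)
E2: !((!z && w || w && z) && !y || !w && !y)
    = !(w && !y || !w && !y)   (distribution)
    = !!y   (distribution)
    = y   (double negation)
These differ: at u=0, w=0, y=1, z=0, E1 = 0 but E2 = 1.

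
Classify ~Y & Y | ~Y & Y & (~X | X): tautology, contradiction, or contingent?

contradiction

~Y & Y | ~Y & Y & (~X | X)
= ~Y & Y | ~Y & Y   — complement / identity
= ~Y & Y   — idempotence
= 0   — complement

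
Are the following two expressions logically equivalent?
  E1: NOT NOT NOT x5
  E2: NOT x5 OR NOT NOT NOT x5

E1: NOT NOT NOT x5
    = NOT x5   [double negation]
E2: NOT x5 OR NOT NOT NOT x5
    = NOT x5 OR NOT x5   [double negation]
    = NOT x5   [idempotence]
Both reduce to NOT x5, so they are equivalent.

Yes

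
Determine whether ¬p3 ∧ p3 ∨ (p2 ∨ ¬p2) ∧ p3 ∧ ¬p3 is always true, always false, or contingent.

¬p3 ∧ p3 ∨ (p2 ∨ ¬p2) ∧ p3 ∧ ¬p3
= ¬p3 ∧ p3 ∨ p3 ∧ ¬p3   — complement / identity
= p3 ∧ ¬p3   — complement / identity
= False   — complement

always false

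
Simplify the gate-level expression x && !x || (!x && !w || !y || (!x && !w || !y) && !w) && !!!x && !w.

x && !x || (!x && !w || !y || (!x && !w || !y) && !w) && !!!x && !w
= x && !x || (!x && !w || !y) && !!!x && !w   — absorption
= x && !x || (!x && !w || !y) && !x && !w   — double negation
= (!x && !w || !y) && !x && !w   — complement / identity
= !x && !w   — absorption

!x && !w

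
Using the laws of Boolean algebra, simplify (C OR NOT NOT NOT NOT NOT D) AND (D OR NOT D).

(C OR NOT NOT NOT NOT NOT D) AND (D OR NOT D)
= C OR NOT NOT NOT NOT NOT D   [complement / identity]
= C OR NOT NOT NOT D   [double negation]
= C OR NOT D   [double negation]

C OR NOT D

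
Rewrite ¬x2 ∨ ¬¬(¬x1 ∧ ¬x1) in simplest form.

¬x2 ∨ ¬x1

¬x2 ∨ ¬¬(¬x1 ∧ ¬x1)
= ¬x2 ∨ ¬x1 ∧ ¬x1   (double negation)
= ¬x2 ∨ ¬x1   (idempotence)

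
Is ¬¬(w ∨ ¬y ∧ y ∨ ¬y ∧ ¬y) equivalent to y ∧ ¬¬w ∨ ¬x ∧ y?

E1: ¬¬(w ∨ ¬y ∧ y ∨ ¬y ∧ ¬y)
    = w ∨ ¬y ∧ y ∨ ¬y ∧ ¬y   (double negation)
    = w ∨ ¬y   (distribution)
E2: y ∧ ¬¬w ∨ ¬x ∧ y
    = (¬¬w ∨ ¬x) ∧ y   (distribution)
    = (w ∨ ¬x) ∧ y   (double negation)
These differ: at w=0, x=0, y=0, E1 = 1 but E2 = 0.

No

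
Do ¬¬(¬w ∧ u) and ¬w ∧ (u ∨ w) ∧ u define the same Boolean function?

E1: ¬¬(¬w ∧ u)
    = ¬w ∧ u   [double negation]
E2: ¬w ∧ (u ∨ w) ∧ u
    = ¬w ∧ u   [absorption]
Both reduce to ¬w ∧ u, so they are equivalent.

Yes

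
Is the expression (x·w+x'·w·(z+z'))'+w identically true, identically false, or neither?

identically true

(x·w+x'·w·(z+z'))'+w
= (x·w+x'·w)'+w   — complement / identity
= w'+w   — distribution
= 1   — complement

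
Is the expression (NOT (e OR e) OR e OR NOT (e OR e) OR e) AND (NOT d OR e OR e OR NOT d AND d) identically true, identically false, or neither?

neither

(NOT (e OR e) OR e OR NOT (e OR e) OR e) AND (NOT d OR e OR e OR NOT d AND d)
= (NOT (e OR e) OR e OR NOT (e OR e) OR e) AND (NOT d OR e OR NOT d AND d)   [idempotence]
= (NOT (e OR e) OR e) AND (NOT d OR e OR NOT d AND d)   [idempotence]
= (NOT (e OR e) OR e) AND (NOT d OR e)   [complement / identity]
= (NOT e OR e) AND (NOT d OR e)   [idempotence]
= NOT d OR e   [complement / identity]
This depends on d, e, so it is not a constant.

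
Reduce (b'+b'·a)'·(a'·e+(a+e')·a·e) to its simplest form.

b·e

(b'+b'·a)'·(a'·e+(a+e')·a·e)
= (b'+b'·a)'·(a'·e+a·e)   (absorption)
= (b'+b'·a)'·e   (distribution)
= (b')'·e   (absorption)
= b·e   (double negation)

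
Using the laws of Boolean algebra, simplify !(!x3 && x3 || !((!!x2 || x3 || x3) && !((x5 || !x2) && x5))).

(x2 || x3) && !x5

!(!x3 && x3 || !((!!x2 || x3 || x3) && !((x5 || !x2) && x5)))
= !(!x3 && x3 || !((!!x2 || x3) && !((x5 || !x2) && x5)))
= !(!x3 && x3 || !((x2 || x3) && !((x5 || !x2) && x5)))
= !(!x3 && x3 || !((x2 || x3) && !x5))
= !!((x2 || x3) && !x5)
= (x2 || x3) && !x5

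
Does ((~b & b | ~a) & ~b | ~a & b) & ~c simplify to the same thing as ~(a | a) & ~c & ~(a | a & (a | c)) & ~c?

Yes

E1: ((~b & b | ~a) & ~b | ~a & b) & ~c
    = (~a & ~b | ~a & b) & ~c   (complement / identity)
    = ~a & ~c   (distribution)
E2: ~(a | a) & ~c & ~(a | a & (a | c)) & ~c
    = ~(a | a) & ~c & ~(a | a) & ~c   (absorption)
    = ~(a | a) & ~c   (idempotence)
    = ~a & ~c   (idempotence)
Both reduce to ~a & ~c, so they are equivalent.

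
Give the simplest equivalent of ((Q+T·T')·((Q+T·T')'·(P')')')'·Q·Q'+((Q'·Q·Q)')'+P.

((Q+T·T')·((Q+T·T')'·(P')')')'·Q·Q'+((Q'·Q·Q)')'+P
= ((Q+T·T')·(Q+T·T'+P'))'·Q·Q'+((Q'·Q·Q)')'+P   [De Morgan]
= (Q+T·T')'·Q·Q'+((Q'·Q·Q)')'+P   [absorption]
= Q'·Q·Q'+((Q'·Q·Q)')'+P   [complement / identity]
= Q'·Q·Q'+Q'·Q·Q+P   [double negation]
= Q'·Q+P   [distribution]
= P   [complement / identity]

P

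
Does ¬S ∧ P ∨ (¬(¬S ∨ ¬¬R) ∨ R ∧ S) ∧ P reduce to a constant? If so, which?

no

¬S ∧ P ∨ (¬(¬S ∨ ¬¬R) ∨ R ∧ S) ∧ P
= ¬S ∧ P ∨ (S ∧ ¬R ∨ R ∧ S) ∧ P
= ¬S ∧ P ∨ S ∧ P
= P
This depends on P, so it is not a constant.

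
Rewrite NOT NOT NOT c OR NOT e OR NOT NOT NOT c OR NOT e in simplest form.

NOT c OR NOT e

NOT NOT NOT c OR NOT e OR NOT NOT NOT c OR NOT e
= NOT NOT NOT c OR NOT e
= NOT c OR NOT e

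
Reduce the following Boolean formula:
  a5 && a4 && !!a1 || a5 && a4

a5 && a4

a5 && a4 && !!a1 || a5 && a4
= a5 && a4 && a1 || a5 && a4   (double negation)
= a5 && a4   (absorption)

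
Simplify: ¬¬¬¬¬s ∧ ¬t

¬s ∧ ¬t

¬¬¬¬¬s ∧ ¬t
= ¬¬¬s ∧ ¬t
= ¬s ∧ ¬t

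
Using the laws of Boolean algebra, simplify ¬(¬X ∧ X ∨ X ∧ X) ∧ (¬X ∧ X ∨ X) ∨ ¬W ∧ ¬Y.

¬(¬X ∧ X ∨ X ∧ X) ∧ (¬X ∧ X ∨ X) ∨ ¬W ∧ ¬Y
= ¬X ∧ (¬X ∧ X ∨ X) ∨ ¬W ∧ ¬Y   — distribution
= ¬X ∧ X ∨ ¬W ∧ ¬Y   — complement / identity
= ¬W ∧ ¬Y   — complement / identity

¬W ∧ ¬Y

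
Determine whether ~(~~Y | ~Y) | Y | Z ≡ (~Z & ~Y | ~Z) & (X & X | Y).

E1: ~(~~Y | ~Y) | Y | Z
    = ~Y & Y | Y | Z   — De Morgan
    = Y | Z   — complement / identity
E2: (~Z & ~Y | ~Z) & (X & X | Y)
    = ~Z & (X & X | Y)   — absorption
    = ~Z & (X | Y)   — idempotence
These differ: at X=0, Y=0, Z=1, E1 = 1 but E2 = 0.

No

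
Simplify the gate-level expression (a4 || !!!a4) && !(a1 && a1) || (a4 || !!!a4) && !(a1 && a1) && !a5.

(a4 || !!!a4) && !(a1 && a1) || (a4 || !!!a4) && !(a1 && a1) && !a5
= (a4 || !!!a4) && !(a1 && a1)   [absorption]
= (a4 || !a4) && !(a1 && a1)   [double negation]
= !(a1 && a1)   [complement / identity]
= !a1   [idempotence]

!a1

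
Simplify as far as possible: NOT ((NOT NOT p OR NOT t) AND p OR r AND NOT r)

NOT ((NOT NOT p OR NOT t) AND p OR r AND NOT r)
= NOT ((NOT NOT p OR NOT t) AND p)
= NOT ((p OR NOT t) AND p)
= NOT p

NOT p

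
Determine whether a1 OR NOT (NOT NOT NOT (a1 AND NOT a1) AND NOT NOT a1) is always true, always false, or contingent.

always true

a1 OR NOT (NOT NOT NOT (a1 AND NOT a1) AND NOT NOT a1)
= a1 OR NOT (NOT (a1 AND NOT a1) AND NOT NOT a1)   — double negation
= a1 OR a1 AND NOT a1 OR NOT a1   — De Morgan
= a1 OR NOT a1   — complement / identity
= TRUE   — complement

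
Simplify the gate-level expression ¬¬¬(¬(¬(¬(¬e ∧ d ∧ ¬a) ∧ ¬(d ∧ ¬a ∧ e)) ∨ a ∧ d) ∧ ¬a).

¬¬¬(¬(¬(¬(¬e ∧ d ∧ ¬a) ∧ ¬(d ∧ ¬a ∧ e)) ∨ a ∧ d) ∧ ¬a)
= ¬¬¬(¬(¬e ∧ d ∧ ¬a ∨ d ∧ ¬a ∧ e ∨ a ∧ d) ∧ ¬a)   — De Morgan
= ¬¬(¬e ∧ d ∧ ¬a ∨ d ∧ ¬a ∧ e ∨ a ∧ d ∨ a)   — De Morgan
= ¬¬(d ∧ ¬a ∨ a ∧ d ∨ a)   — distribution
= d ∧ ¬a ∨ a ∧ d ∨ a   — double negation
= d ∨ a   — distribution

d ∨ a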